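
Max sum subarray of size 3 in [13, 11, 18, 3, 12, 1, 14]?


[0:3]: 42
[1:4]: 32
[2:5]: 33
[3:6]: 16
[4:7]: 27

Max: 42 at [0:3]


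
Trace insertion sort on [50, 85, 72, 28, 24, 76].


Initial: [50, 85, 72, 28, 24, 76]
Insert 85: [50, 85, 72, 28, 24, 76]
Insert 72: [50, 72, 85, 28, 24, 76]
Insert 28: [28, 50, 72, 85, 24, 76]
Insert 24: [24, 28, 50, 72, 85, 76]
Insert 76: [24, 28, 50, 72, 76, 85]

Sorted: [24, 28, 50, 72, 76, 85]


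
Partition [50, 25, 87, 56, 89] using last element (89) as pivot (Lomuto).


Pivot: 89
  50 <= 89: advance i (no swap)
  25 <= 89: advance i (no swap)
  87 <= 89: advance i (no swap)
  56 <= 89: advance i (no swap)
Place pivot at 4: [50, 25, 87, 56, 89]

Partitioned: [50, 25, 87, 56, 89]


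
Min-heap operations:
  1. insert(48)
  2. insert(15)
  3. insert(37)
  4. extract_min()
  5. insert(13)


insert(48) -> [48]
insert(15) -> [15, 48]
insert(37) -> [15, 48, 37]
extract_min()->15, [37, 48]
insert(13) -> [13, 48, 37]

Final heap: [13, 48, 37]


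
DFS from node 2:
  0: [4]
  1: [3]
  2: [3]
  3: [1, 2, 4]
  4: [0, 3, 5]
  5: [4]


Visit 2, push [3]
Visit 3, push [4, 1]
Visit 1, push []
Visit 4, push [5, 0]
Visit 0, push []
Visit 5, push []

DFS order: [2, 3, 1, 4, 0, 5]


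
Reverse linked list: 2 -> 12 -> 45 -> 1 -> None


Step 1: curr=2, set curr.next=prev(None) | reversed so far: 2
Step 2: curr=12, set curr.next=prev(2) | reversed so far: 12 -> 2
Step 3: curr=45, set curr.next=prev(12) | reversed so far: 45 -> 12 -> 2
Step 4: curr=1, set curr.next=prev(45) | reversed so far: 1 -> 45 -> 12 -> 2

1 -> 45 -> 12 -> 2 -> None


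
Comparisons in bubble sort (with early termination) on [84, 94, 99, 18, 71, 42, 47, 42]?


Algorithm: bubble sort (with early termination)
Input: [84, 94, 99, 18, 71, 42, 47, 42]
Sorted: [18, 42, 42, 47, 71, 84, 94, 99]

27


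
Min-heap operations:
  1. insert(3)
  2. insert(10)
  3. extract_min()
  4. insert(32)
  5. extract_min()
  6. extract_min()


insert(3) -> [3]
insert(10) -> [3, 10]
extract_min()->3, [10]
insert(32) -> [10, 32]
extract_min()->10, [32]
extract_min()->32, []

Final heap: []


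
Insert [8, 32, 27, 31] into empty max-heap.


Insert 8: [8]
Insert 32: [32, 8]
Insert 27: [32, 8, 27]
Insert 31: [32, 31, 27, 8]

Final heap: [32, 31, 27, 8]


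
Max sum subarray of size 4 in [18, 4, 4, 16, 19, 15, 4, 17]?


[0:4]: 42
[1:5]: 43
[2:6]: 54
[3:7]: 54
[4:8]: 55

Max: 55 at [4:8]


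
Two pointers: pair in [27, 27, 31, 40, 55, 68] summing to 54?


lo=0(27)+hi=5(68)=95
lo=0(27)+hi=4(55)=82
lo=0(27)+hi=3(40)=67
lo=0(27)+hi=2(31)=58
lo=0(27)+hi=1(27)=54

Yes: 27+27=54


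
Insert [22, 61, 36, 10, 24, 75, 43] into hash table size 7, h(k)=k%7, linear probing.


Insert 22: h=1 -> slot 1
Insert 61: h=5 -> slot 5
Insert 36: h=1, 1 probes -> slot 2
Insert 10: h=3 -> slot 3
Insert 24: h=3, 1 probes -> slot 4
Insert 75: h=5, 1 probes -> slot 6
Insert 43: h=1, 6 probes -> slot 0

Table: [43, 22, 36, 10, 24, 61, 75]


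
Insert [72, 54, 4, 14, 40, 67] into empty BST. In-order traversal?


Insert 72: root
Insert 54: L from 72
Insert 4: L from 72 -> L from 54
Insert 14: L from 72 -> L from 54 -> R from 4
Insert 40: L from 72 -> L from 54 -> R from 4 -> R from 14
Insert 67: L from 72 -> R from 54

In-order: [4, 14, 40, 54, 67, 72]


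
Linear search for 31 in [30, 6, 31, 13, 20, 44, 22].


i=0: 30!=31
i=1: 6!=31
i=2: 31==31 found!

Found at 2, 3 comps


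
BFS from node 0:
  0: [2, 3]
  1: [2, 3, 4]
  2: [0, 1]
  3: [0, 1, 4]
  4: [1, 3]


Visit 0, enqueue [2, 3]
Visit 2, enqueue [1]
Visit 3, enqueue [4]
Visit 1, enqueue []
Visit 4, enqueue []

BFS order: [0, 2, 3, 1, 4]


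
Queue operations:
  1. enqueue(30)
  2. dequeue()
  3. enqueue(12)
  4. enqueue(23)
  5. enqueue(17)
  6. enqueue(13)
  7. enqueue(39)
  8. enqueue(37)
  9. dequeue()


enqueue(30) -> [30]
dequeue()->30, []
enqueue(12) -> [12]
enqueue(23) -> [12, 23]
enqueue(17) -> [12, 23, 17]
enqueue(13) -> [12, 23, 17, 13]
enqueue(39) -> [12, 23, 17, 13, 39]
enqueue(37) -> [12, 23, 17, 13, 39, 37]
dequeue()->12, [23, 17, 13, 39, 37]

Final queue: [23, 17, 13, 39, 37]


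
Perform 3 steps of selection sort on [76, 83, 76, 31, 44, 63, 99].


Initial: [76, 83, 76, 31, 44, 63, 99]
Step 1: min=31 at 3
  Swap: [31, 83, 76, 76, 44, 63, 99]
Step 2: min=44 at 4
  Swap: [31, 44, 76, 76, 83, 63, 99]
Step 3: min=63 at 5
  Swap: [31, 44, 63, 76, 83, 76, 99]

After 3 steps: [31, 44, 63, 76, 83, 76, 99]


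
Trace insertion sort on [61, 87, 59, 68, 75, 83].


Initial: [61, 87, 59, 68, 75, 83]
Insert 87: [61, 87, 59, 68, 75, 83]
Insert 59: [59, 61, 87, 68, 75, 83]
Insert 68: [59, 61, 68, 87, 75, 83]
Insert 75: [59, 61, 68, 75, 87, 83]
Insert 83: [59, 61, 68, 75, 83, 87]

Sorted: [59, 61, 68, 75, 83, 87]


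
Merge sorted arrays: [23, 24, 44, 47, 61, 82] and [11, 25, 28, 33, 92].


Take 11 from B
Take 23 from A
Take 24 from A
Take 25 from B
Take 28 from B
Take 33 from B
Take 44 from A
Take 47 from A
Take 61 from A
Take 82 from A

Merged: [11, 23, 24, 25, 28, 33, 44, 47, 61, 82, 92]


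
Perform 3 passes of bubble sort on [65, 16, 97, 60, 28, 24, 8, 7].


Initial: [65, 16, 97, 60, 28, 24, 8, 7]
Pass 1: [16, 65, 60, 28, 24, 8, 7, 97] (6 swaps)
Pass 2: [16, 60, 28, 24, 8, 7, 65, 97] (5 swaps)
Pass 3: [16, 28, 24, 8, 7, 60, 65, 97] (4 swaps)

After 3 passes: [16, 28, 24, 8, 7, 60, 65, 97]


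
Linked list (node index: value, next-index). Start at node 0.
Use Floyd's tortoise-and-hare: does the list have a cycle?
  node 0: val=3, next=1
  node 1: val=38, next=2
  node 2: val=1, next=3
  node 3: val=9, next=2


Floyd's tortoise (slow, +1) and hare (fast, +2):
  init: slow=0, fast=0
  step 1: slow=1, fast=2
  step 2: slow=2, fast=2
  slow == fast at node 2: cycle detected

Cycle: yes


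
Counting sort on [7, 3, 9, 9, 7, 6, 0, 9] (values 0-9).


Input: [7, 3, 9, 9, 7, 6, 0, 9]
Counts: [1, 0, 0, 1, 0, 0, 1, 2, 0, 3]

Sorted: [0, 3, 6, 7, 7, 9, 9, 9]


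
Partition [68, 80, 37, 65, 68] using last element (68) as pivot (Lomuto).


Pivot: 68
  68 <= 68: advance i (no swap)
  37 <= 68: swap -> [68, 37, 80, 65, 68]
  65 <= 68: swap -> [68, 37, 65, 80, 68]
Place pivot at 3: [68, 37, 65, 68, 80]

Partitioned: [68, 37, 65, 68, 80]


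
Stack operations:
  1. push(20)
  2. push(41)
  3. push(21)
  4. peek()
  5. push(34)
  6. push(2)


push(20) -> [20]
push(41) -> [20, 41]
push(21) -> [20, 41, 21]
peek()->21
push(34) -> [20, 41, 21, 34]
push(2) -> [20, 41, 21, 34, 2]

Final stack: [20, 41, 21, 34, 2]


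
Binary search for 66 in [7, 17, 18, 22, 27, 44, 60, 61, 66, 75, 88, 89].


Step 1: lo=0, hi=11, mid=5, val=44
Step 2: lo=6, hi=11, mid=8, val=66

Found at index 8


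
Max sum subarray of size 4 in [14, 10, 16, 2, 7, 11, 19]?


[0:4]: 42
[1:5]: 35
[2:6]: 36
[3:7]: 39

Max: 42 at [0:4]


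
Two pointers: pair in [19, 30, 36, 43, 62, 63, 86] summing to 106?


lo=0(19)+hi=6(86)=105
lo=1(30)+hi=6(86)=116
lo=1(30)+hi=5(63)=93
lo=2(36)+hi=5(63)=99
lo=3(43)+hi=5(63)=106

Yes: 43+63=106


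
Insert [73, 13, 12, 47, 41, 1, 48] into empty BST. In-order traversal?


Insert 73: root
Insert 13: L from 73
Insert 12: L from 73 -> L from 13
Insert 47: L from 73 -> R from 13
Insert 41: L from 73 -> R from 13 -> L from 47
Insert 1: L from 73 -> L from 13 -> L from 12
Insert 48: L from 73 -> R from 13 -> R from 47

In-order: [1, 12, 13, 41, 47, 48, 73]


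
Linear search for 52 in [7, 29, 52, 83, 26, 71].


i=0: 7!=52
i=1: 29!=52
i=2: 52==52 found!

Found at 2, 3 comps


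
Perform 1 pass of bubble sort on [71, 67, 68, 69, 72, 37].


Initial: [71, 67, 68, 69, 72, 37]
Pass 1: [67, 68, 69, 71, 37, 72] (4 swaps)

After 1 pass: [67, 68, 69, 71, 37, 72]


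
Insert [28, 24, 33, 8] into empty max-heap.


Insert 28: [28]
Insert 24: [28, 24]
Insert 33: [33, 24, 28]
Insert 8: [33, 24, 28, 8]

Final heap: [33, 24, 28, 8]


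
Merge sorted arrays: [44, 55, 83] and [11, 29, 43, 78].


Take 11 from B
Take 29 from B
Take 43 from B
Take 44 from A
Take 55 from A
Take 78 from B

Merged: [11, 29, 43, 44, 55, 78, 83]


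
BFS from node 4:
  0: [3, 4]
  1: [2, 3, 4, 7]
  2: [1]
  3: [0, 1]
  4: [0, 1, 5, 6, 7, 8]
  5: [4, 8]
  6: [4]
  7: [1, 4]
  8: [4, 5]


Visit 4, enqueue [0, 1, 5, 6, 7, 8]
Visit 0, enqueue [3]
Visit 1, enqueue [2]
Visit 5, enqueue []
Visit 6, enqueue []
Visit 7, enqueue []
Visit 8, enqueue []
Visit 3, enqueue []
Visit 2, enqueue []

BFS order: [4, 0, 1, 5, 6, 7, 8, 3, 2]


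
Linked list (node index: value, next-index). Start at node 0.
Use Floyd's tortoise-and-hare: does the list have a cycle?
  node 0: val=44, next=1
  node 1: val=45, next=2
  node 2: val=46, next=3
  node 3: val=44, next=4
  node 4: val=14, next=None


Floyd's tortoise (slow, +1) and hare (fast, +2):
  init: slow=0, fast=0
  step 1: slow=1, fast=2
  step 2: slow=2, fast=4
  step 3: fast -> None, no cycle

Cycle: no


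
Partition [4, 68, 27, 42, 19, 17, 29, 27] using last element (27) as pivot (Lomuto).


Pivot: 27
  4 <= 27: advance i (no swap)
  27 <= 27: swap -> [4, 27, 68, 42, 19, 17, 29, 27]
  19 <= 27: swap -> [4, 27, 19, 42, 68, 17, 29, 27]
  17 <= 27: swap -> [4, 27, 19, 17, 68, 42, 29, 27]
Place pivot at 4: [4, 27, 19, 17, 27, 42, 29, 68]

Partitioned: [4, 27, 19, 17, 27, 42, 29, 68]


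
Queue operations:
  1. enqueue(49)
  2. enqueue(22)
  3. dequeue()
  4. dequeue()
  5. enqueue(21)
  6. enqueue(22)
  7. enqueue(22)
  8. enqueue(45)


enqueue(49) -> [49]
enqueue(22) -> [49, 22]
dequeue()->49, [22]
dequeue()->22, []
enqueue(21) -> [21]
enqueue(22) -> [21, 22]
enqueue(22) -> [21, 22, 22]
enqueue(45) -> [21, 22, 22, 45]

Final queue: [21, 22, 22, 45]


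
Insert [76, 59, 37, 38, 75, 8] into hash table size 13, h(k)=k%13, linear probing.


Insert 76: h=11 -> slot 11
Insert 59: h=7 -> slot 7
Insert 37: h=11, 1 probes -> slot 12
Insert 38: h=12, 1 probes -> slot 0
Insert 75: h=10 -> slot 10
Insert 8: h=8 -> slot 8

Table: [38, None, None, None, None, None, None, 59, 8, None, 75, 76, 37]


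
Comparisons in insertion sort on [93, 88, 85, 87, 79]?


Algorithm: insertion sort
Input: [93, 88, 85, 87, 79]
Sorted: [79, 85, 87, 88, 93]

10


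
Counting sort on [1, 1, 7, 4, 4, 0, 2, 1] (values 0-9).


Input: [1, 1, 7, 4, 4, 0, 2, 1]
Counts: [1, 3, 1, 0, 2, 0, 0, 1, 0, 0]

Sorted: [0, 1, 1, 1, 2, 4, 4, 7]


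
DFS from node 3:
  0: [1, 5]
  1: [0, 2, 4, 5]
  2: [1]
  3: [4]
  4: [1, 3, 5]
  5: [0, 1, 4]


Visit 3, push [4]
Visit 4, push [5, 1]
Visit 1, push [5, 2, 0]
Visit 0, push [5]
Visit 5, push []
Visit 2, push []

DFS order: [3, 4, 1, 0, 5, 2]


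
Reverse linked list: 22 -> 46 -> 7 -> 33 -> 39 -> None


Step 1: curr=22, set curr.next=prev(None) | reversed so far: 22
Step 2: curr=46, set curr.next=prev(22) | reversed so far: 46 -> 22
Step 3: curr=7, set curr.next=prev(46) | reversed so far: 7 -> 46 -> 22
Step 4: curr=33, set curr.next=prev(7) | reversed so far: 33 -> 7 -> 46 -> 22
Step 5: curr=39, set curr.next=prev(33) | reversed so far: 39 -> 33 -> 7 -> 46 -> 22

39 -> 33 -> 7 -> 46 -> 22 -> None


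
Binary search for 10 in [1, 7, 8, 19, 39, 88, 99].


Step 1: lo=0, hi=6, mid=3, val=19
Step 2: lo=0, hi=2, mid=1, val=7
Step 3: lo=2, hi=2, mid=2, val=8

Not found


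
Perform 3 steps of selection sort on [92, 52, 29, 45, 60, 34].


Initial: [92, 52, 29, 45, 60, 34]
Step 1: min=29 at 2
  Swap: [29, 52, 92, 45, 60, 34]
Step 2: min=34 at 5
  Swap: [29, 34, 92, 45, 60, 52]
Step 3: min=45 at 3
  Swap: [29, 34, 45, 92, 60, 52]

After 3 steps: [29, 34, 45, 92, 60, 52]


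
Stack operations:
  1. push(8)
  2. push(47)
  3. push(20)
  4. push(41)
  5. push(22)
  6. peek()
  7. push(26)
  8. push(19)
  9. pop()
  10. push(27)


push(8) -> [8]
push(47) -> [8, 47]
push(20) -> [8, 47, 20]
push(41) -> [8, 47, 20, 41]
push(22) -> [8, 47, 20, 41, 22]
peek()->22
push(26) -> [8, 47, 20, 41, 22, 26]
push(19) -> [8, 47, 20, 41, 22, 26, 19]
pop()->19, [8, 47, 20, 41, 22, 26]
push(27) -> [8, 47, 20, 41, 22, 26, 27]

Final stack: [8, 47, 20, 41, 22, 26, 27]


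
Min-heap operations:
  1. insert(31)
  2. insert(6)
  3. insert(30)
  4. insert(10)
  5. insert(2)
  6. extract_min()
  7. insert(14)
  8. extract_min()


insert(31) -> [31]
insert(6) -> [6, 31]
insert(30) -> [6, 31, 30]
insert(10) -> [6, 10, 30, 31]
insert(2) -> [2, 6, 30, 31, 10]
extract_min()->2, [6, 10, 30, 31]
insert(14) -> [6, 10, 30, 31, 14]
extract_min()->6, [10, 14, 30, 31]

Final heap: [10, 14, 30, 31]


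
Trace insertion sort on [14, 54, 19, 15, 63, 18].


Initial: [14, 54, 19, 15, 63, 18]
Insert 54: [14, 54, 19, 15, 63, 18]
Insert 19: [14, 19, 54, 15, 63, 18]
Insert 15: [14, 15, 19, 54, 63, 18]
Insert 63: [14, 15, 19, 54, 63, 18]
Insert 18: [14, 15, 18, 19, 54, 63]

Sorted: [14, 15, 18, 19, 54, 63]


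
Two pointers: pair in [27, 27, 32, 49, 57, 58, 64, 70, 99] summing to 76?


lo=0(27)+hi=8(99)=126
lo=0(27)+hi=7(70)=97
lo=0(27)+hi=6(64)=91
lo=0(27)+hi=5(58)=85
lo=0(27)+hi=4(57)=84
lo=0(27)+hi=3(49)=76

Yes: 27+49=76


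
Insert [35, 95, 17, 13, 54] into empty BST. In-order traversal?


Insert 35: root
Insert 95: R from 35
Insert 17: L from 35
Insert 13: L from 35 -> L from 17
Insert 54: R from 35 -> L from 95

In-order: [13, 17, 35, 54, 95]


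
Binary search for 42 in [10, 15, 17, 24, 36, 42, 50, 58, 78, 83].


Step 1: lo=0, hi=9, mid=4, val=36
Step 2: lo=5, hi=9, mid=7, val=58
Step 3: lo=5, hi=6, mid=5, val=42

Found at index 5


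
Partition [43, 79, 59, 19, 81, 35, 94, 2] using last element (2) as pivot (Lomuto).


Pivot: 2
Place pivot at 0: [2, 79, 59, 19, 81, 35, 94, 43]

Partitioned: [2, 79, 59, 19, 81, 35, 94, 43]


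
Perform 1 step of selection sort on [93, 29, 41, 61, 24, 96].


Initial: [93, 29, 41, 61, 24, 96]
Step 1: min=24 at 4
  Swap: [24, 29, 41, 61, 93, 96]

After 1 step: [24, 29, 41, 61, 93, 96]


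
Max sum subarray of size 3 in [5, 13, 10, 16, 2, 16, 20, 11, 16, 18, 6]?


[0:3]: 28
[1:4]: 39
[2:5]: 28
[3:6]: 34
[4:7]: 38
[5:8]: 47
[6:9]: 47
[7:10]: 45
[8:11]: 40

Max: 47 at [5:8]


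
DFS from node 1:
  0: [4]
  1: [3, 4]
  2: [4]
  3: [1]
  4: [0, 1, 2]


Visit 1, push [4, 3]
Visit 3, push []
Visit 4, push [2, 0]
Visit 0, push []
Visit 2, push []

DFS order: [1, 3, 4, 0, 2]


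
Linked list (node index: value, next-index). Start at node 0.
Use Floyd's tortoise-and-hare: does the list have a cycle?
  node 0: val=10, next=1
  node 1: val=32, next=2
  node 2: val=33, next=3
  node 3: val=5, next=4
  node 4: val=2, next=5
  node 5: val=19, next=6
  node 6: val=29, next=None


Floyd's tortoise (slow, +1) and hare (fast, +2):
  init: slow=0, fast=0
  step 1: slow=1, fast=2
  step 2: slow=2, fast=4
  step 3: slow=3, fast=6
  step 4: fast -> None, no cycle

Cycle: no


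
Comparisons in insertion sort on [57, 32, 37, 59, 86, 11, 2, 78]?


Algorithm: insertion sort
Input: [57, 32, 37, 59, 86, 11, 2, 78]
Sorted: [2, 11, 32, 37, 57, 59, 78, 86]

18


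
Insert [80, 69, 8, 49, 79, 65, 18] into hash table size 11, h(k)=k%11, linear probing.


Insert 80: h=3 -> slot 3
Insert 69: h=3, 1 probes -> slot 4
Insert 8: h=8 -> slot 8
Insert 49: h=5 -> slot 5
Insert 79: h=2 -> slot 2
Insert 65: h=10 -> slot 10
Insert 18: h=7 -> slot 7

Table: [None, None, 79, 80, 69, 49, None, 18, 8, None, 65]


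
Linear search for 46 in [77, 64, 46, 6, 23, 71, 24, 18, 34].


i=0: 77!=46
i=1: 64!=46
i=2: 46==46 found!

Found at 2, 3 comps


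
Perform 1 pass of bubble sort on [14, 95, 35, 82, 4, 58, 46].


Initial: [14, 95, 35, 82, 4, 58, 46]
Pass 1: [14, 35, 82, 4, 58, 46, 95] (5 swaps)

After 1 pass: [14, 35, 82, 4, 58, 46, 95]


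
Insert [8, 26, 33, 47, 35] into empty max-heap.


Insert 8: [8]
Insert 26: [26, 8]
Insert 33: [33, 8, 26]
Insert 47: [47, 33, 26, 8]
Insert 35: [47, 35, 26, 8, 33]

Final heap: [47, 35, 26, 8, 33]


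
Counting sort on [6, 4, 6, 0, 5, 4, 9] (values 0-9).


Input: [6, 4, 6, 0, 5, 4, 9]
Counts: [1, 0, 0, 0, 2, 1, 2, 0, 0, 1]

Sorted: [0, 4, 4, 5, 6, 6, 9]


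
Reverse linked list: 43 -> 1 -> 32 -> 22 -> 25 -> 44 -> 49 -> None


Step 1: curr=43, set curr.next=prev(None) | reversed so far: 43
Step 2: curr=1, set curr.next=prev(43) | reversed so far: 1 -> 43
Step 3: curr=32, set curr.next=prev(1) | reversed so far: 32 -> 1 -> 43
Step 4: curr=22, set curr.next=prev(32) | reversed so far: 22 -> 32 -> 1 -> 43
Step 5: curr=25, set curr.next=prev(22) | reversed so far: 25 -> 22 -> 32 -> 1 -> 43
Step 6: curr=44, set curr.next=prev(25) | reversed so far: 44 -> 25 -> 22 -> 32 -> 1 -> 43
Step 7: curr=49, set curr.next=prev(44) | reversed so far: 49 -> 44 -> 25 -> 22 -> 32 -> 1 -> 43

49 -> 44 -> 25 -> 22 -> 32 -> 1 -> 43 -> None


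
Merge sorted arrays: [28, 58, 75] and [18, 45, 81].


Take 18 from B
Take 28 from A
Take 45 from B
Take 58 from A
Take 75 from A

Merged: [18, 28, 45, 58, 75, 81]


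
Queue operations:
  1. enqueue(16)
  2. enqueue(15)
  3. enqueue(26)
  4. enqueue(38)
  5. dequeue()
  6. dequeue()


enqueue(16) -> [16]
enqueue(15) -> [16, 15]
enqueue(26) -> [16, 15, 26]
enqueue(38) -> [16, 15, 26, 38]
dequeue()->16, [15, 26, 38]
dequeue()->15, [26, 38]

Final queue: [26, 38]


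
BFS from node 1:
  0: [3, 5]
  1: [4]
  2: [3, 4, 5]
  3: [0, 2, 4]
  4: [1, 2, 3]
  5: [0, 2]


Visit 1, enqueue [4]
Visit 4, enqueue [2, 3]
Visit 2, enqueue [5]
Visit 3, enqueue [0]
Visit 5, enqueue []
Visit 0, enqueue []

BFS order: [1, 4, 2, 3, 5, 0]


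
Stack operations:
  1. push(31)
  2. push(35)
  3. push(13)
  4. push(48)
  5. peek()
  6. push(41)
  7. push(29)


push(31) -> [31]
push(35) -> [31, 35]
push(13) -> [31, 35, 13]
push(48) -> [31, 35, 13, 48]
peek()->48
push(41) -> [31, 35, 13, 48, 41]
push(29) -> [31, 35, 13, 48, 41, 29]

Final stack: [31, 35, 13, 48, 41, 29]


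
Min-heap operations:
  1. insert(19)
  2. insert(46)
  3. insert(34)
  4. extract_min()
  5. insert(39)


insert(19) -> [19]
insert(46) -> [19, 46]
insert(34) -> [19, 46, 34]
extract_min()->19, [34, 46]
insert(39) -> [34, 46, 39]

Final heap: [34, 46, 39]


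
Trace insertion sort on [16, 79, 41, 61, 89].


Initial: [16, 79, 41, 61, 89]
Insert 79: [16, 79, 41, 61, 89]
Insert 41: [16, 41, 79, 61, 89]
Insert 61: [16, 41, 61, 79, 89]
Insert 89: [16, 41, 61, 79, 89]

Sorted: [16, 41, 61, 79, 89]


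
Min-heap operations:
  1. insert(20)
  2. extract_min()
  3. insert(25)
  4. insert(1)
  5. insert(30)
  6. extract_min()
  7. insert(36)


insert(20) -> [20]
extract_min()->20, []
insert(25) -> [25]
insert(1) -> [1, 25]
insert(30) -> [1, 25, 30]
extract_min()->1, [25, 30]
insert(36) -> [25, 30, 36]

Final heap: [25, 30, 36]


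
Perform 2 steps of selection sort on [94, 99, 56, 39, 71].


Initial: [94, 99, 56, 39, 71]
Step 1: min=39 at 3
  Swap: [39, 99, 56, 94, 71]
Step 2: min=56 at 2
  Swap: [39, 56, 99, 94, 71]

After 2 steps: [39, 56, 99, 94, 71]


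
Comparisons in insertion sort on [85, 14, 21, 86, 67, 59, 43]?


Algorithm: insertion sort
Input: [85, 14, 21, 86, 67, 59, 43]
Sorted: [14, 21, 43, 59, 67, 85, 86]

16


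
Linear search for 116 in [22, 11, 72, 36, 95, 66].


i=0: 22!=116
i=1: 11!=116
i=2: 72!=116
i=3: 36!=116
i=4: 95!=116
i=5: 66!=116

Not found, 6 comps


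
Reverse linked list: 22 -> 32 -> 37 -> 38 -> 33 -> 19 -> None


Step 1: curr=22, set curr.next=prev(None) | reversed so far: 22
Step 2: curr=32, set curr.next=prev(22) | reversed so far: 32 -> 22
Step 3: curr=37, set curr.next=prev(32) | reversed so far: 37 -> 32 -> 22
Step 4: curr=38, set curr.next=prev(37) | reversed so far: 38 -> 37 -> 32 -> 22
Step 5: curr=33, set curr.next=prev(38) | reversed so far: 33 -> 38 -> 37 -> 32 -> 22
Step 6: curr=19, set curr.next=prev(33) | reversed so far: 19 -> 33 -> 38 -> 37 -> 32 -> 22

19 -> 33 -> 38 -> 37 -> 32 -> 22 -> None


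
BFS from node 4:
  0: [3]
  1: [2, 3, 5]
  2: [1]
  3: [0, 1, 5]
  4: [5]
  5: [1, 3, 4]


Visit 4, enqueue [5]
Visit 5, enqueue [1, 3]
Visit 1, enqueue [2]
Visit 3, enqueue [0]
Visit 2, enqueue []
Visit 0, enqueue []

BFS order: [4, 5, 1, 3, 2, 0]


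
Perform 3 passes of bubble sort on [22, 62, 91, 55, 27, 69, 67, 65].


Initial: [22, 62, 91, 55, 27, 69, 67, 65]
Pass 1: [22, 62, 55, 27, 69, 67, 65, 91] (5 swaps)
Pass 2: [22, 55, 27, 62, 67, 65, 69, 91] (4 swaps)
Pass 3: [22, 27, 55, 62, 65, 67, 69, 91] (2 swaps)

After 3 passes: [22, 27, 55, 62, 65, 67, 69, 91]


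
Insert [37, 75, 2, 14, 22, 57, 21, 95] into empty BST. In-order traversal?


Insert 37: root
Insert 75: R from 37
Insert 2: L from 37
Insert 14: L from 37 -> R from 2
Insert 22: L from 37 -> R from 2 -> R from 14
Insert 57: R from 37 -> L from 75
Insert 21: L from 37 -> R from 2 -> R from 14 -> L from 22
Insert 95: R from 37 -> R from 75

In-order: [2, 14, 21, 22, 37, 57, 75, 95]


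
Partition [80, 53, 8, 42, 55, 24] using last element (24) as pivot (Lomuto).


Pivot: 24
  8 <= 24: swap -> [8, 53, 80, 42, 55, 24]
Place pivot at 1: [8, 24, 80, 42, 55, 53]

Partitioned: [8, 24, 80, 42, 55, 53]


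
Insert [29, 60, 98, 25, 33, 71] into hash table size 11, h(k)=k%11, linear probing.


Insert 29: h=7 -> slot 7
Insert 60: h=5 -> slot 5
Insert 98: h=10 -> slot 10
Insert 25: h=3 -> slot 3
Insert 33: h=0 -> slot 0
Insert 71: h=5, 1 probes -> slot 6

Table: [33, None, None, 25, None, 60, 71, 29, None, None, 98]


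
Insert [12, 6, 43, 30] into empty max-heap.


Insert 12: [12]
Insert 6: [12, 6]
Insert 43: [43, 6, 12]
Insert 30: [43, 30, 12, 6]

Final heap: [43, 30, 12, 6]


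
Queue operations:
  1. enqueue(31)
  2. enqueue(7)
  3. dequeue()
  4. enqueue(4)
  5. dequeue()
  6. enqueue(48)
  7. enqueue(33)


enqueue(31) -> [31]
enqueue(7) -> [31, 7]
dequeue()->31, [7]
enqueue(4) -> [7, 4]
dequeue()->7, [4]
enqueue(48) -> [4, 48]
enqueue(33) -> [4, 48, 33]

Final queue: [4, 48, 33]


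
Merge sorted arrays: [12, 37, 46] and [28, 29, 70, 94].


Take 12 from A
Take 28 from B
Take 29 from B
Take 37 from A
Take 46 from A

Merged: [12, 28, 29, 37, 46, 70, 94]


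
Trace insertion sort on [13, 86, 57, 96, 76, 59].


Initial: [13, 86, 57, 96, 76, 59]
Insert 86: [13, 86, 57, 96, 76, 59]
Insert 57: [13, 57, 86, 96, 76, 59]
Insert 96: [13, 57, 86, 96, 76, 59]
Insert 76: [13, 57, 76, 86, 96, 59]
Insert 59: [13, 57, 59, 76, 86, 96]

Sorted: [13, 57, 59, 76, 86, 96]


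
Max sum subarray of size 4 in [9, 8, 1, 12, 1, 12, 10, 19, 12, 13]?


[0:4]: 30
[1:5]: 22
[2:6]: 26
[3:7]: 35
[4:8]: 42
[5:9]: 53
[6:10]: 54

Max: 54 at [6:10]


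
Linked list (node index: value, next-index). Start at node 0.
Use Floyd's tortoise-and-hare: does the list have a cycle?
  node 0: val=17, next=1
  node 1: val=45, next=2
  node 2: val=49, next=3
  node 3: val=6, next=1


Floyd's tortoise (slow, +1) and hare (fast, +2):
  init: slow=0, fast=0
  step 1: slow=1, fast=2
  step 2: slow=2, fast=1
  step 3: slow=3, fast=3
  slow == fast at node 3: cycle detected

Cycle: yes


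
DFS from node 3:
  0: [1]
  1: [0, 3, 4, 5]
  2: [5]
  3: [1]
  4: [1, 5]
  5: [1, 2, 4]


Visit 3, push [1]
Visit 1, push [5, 4, 0]
Visit 0, push []
Visit 4, push [5]
Visit 5, push [2]
Visit 2, push []

DFS order: [3, 1, 0, 4, 5, 2]


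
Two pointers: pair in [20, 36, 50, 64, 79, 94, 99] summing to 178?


lo=0(20)+hi=6(99)=119
lo=1(36)+hi=6(99)=135
lo=2(50)+hi=6(99)=149
lo=3(64)+hi=6(99)=163
lo=4(79)+hi=6(99)=178

Yes: 79+99=178


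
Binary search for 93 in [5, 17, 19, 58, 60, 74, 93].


Step 1: lo=0, hi=6, mid=3, val=58
Step 2: lo=4, hi=6, mid=5, val=74
Step 3: lo=6, hi=6, mid=6, val=93

Found at index 6


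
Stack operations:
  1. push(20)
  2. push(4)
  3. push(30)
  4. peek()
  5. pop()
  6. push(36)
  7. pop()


push(20) -> [20]
push(4) -> [20, 4]
push(30) -> [20, 4, 30]
peek()->30
pop()->30, [20, 4]
push(36) -> [20, 4, 36]
pop()->36, [20, 4]

Final stack: [20, 4]


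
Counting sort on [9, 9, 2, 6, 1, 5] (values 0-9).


Input: [9, 9, 2, 6, 1, 5]
Counts: [0, 1, 1, 0, 0, 1, 1, 0, 0, 2]

Sorted: [1, 2, 5, 6, 9, 9]


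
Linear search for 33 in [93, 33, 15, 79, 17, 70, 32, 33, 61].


i=0: 93!=33
i=1: 33==33 found!

Found at 1, 2 comps


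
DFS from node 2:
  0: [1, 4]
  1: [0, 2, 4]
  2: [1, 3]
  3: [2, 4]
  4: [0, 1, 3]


Visit 2, push [3, 1]
Visit 1, push [4, 0]
Visit 0, push [4]
Visit 4, push [3]
Visit 3, push []

DFS order: [2, 1, 0, 4, 3]


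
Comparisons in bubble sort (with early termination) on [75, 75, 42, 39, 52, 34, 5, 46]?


Algorithm: bubble sort (with early termination)
Input: [75, 75, 42, 39, 52, 34, 5, 46]
Sorted: [5, 34, 39, 42, 46, 52, 75, 75]

28


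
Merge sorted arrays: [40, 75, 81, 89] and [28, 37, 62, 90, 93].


Take 28 from B
Take 37 from B
Take 40 from A
Take 62 from B
Take 75 from A
Take 81 from A
Take 89 from A

Merged: [28, 37, 40, 62, 75, 81, 89, 90, 93]


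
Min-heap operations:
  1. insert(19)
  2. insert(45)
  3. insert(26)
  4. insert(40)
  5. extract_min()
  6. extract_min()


insert(19) -> [19]
insert(45) -> [19, 45]
insert(26) -> [19, 45, 26]
insert(40) -> [19, 40, 26, 45]
extract_min()->19, [26, 40, 45]
extract_min()->26, [40, 45]

Final heap: [40, 45]


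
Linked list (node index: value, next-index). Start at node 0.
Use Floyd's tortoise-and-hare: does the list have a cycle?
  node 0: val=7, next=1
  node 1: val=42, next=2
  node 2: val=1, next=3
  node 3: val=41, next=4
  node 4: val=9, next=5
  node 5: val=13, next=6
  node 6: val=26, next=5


Floyd's tortoise (slow, +1) and hare (fast, +2):
  init: slow=0, fast=0
  step 1: slow=1, fast=2
  step 2: slow=2, fast=4
  step 3: slow=3, fast=6
  step 4: slow=4, fast=6
  step 5: slow=5, fast=6
  step 6: slow=6, fast=6
  slow == fast at node 6: cycle detected

Cycle: yes


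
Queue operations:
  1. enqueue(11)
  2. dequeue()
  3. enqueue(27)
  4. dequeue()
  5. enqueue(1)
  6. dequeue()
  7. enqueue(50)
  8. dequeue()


enqueue(11) -> [11]
dequeue()->11, []
enqueue(27) -> [27]
dequeue()->27, []
enqueue(1) -> [1]
dequeue()->1, []
enqueue(50) -> [50]
dequeue()->50, []

Final queue: []


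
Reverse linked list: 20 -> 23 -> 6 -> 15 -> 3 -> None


Step 1: curr=20, set curr.next=prev(None) | reversed so far: 20
Step 2: curr=23, set curr.next=prev(20) | reversed so far: 23 -> 20
Step 3: curr=6, set curr.next=prev(23) | reversed so far: 6 -> 23 -> 20
Step 4: curr=15, set curr.next=prev(6) | reversed so far: 15 -> 6 -> 23 -> 20
Step 5: curr=3, set curr.next=prev(15) | reversed so far: 3 -> 15 -> 6 -> 23 -> 20

3 -> 15 -> 6 -> 23 -> 20 -> None


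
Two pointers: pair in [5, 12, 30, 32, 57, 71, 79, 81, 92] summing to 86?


lo=0(5)+hi=8(92)=97
lo=0(5)+hi=7(81)=86

Yes: 5+81=86


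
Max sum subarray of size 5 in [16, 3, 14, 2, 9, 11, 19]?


[0:5]: 44
[1:6]: 39
[2:7]: 55

Max: 55 at [2:7]


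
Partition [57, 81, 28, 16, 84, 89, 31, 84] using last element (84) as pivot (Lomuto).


Pivot: 84
  57 <= 84: advance i (no swap)
  81 <= 84: advance i (no swap)
  28 <= 84: advance i (no swap)
  16 <= 84: advance i (no swap)
  84 <= 84: advance i (no swap)
  31 <= 84: swap -> [57, 81, 28, 16, 84, 31, 89, 84]
Place pivot at 6: [57, 81, 28, 16, 84, 31, 84, 89]

Partitioned: [57, 81, 28, 16, 84, 31, 84, 89]


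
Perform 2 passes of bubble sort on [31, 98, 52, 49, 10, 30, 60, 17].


Initial: [31, 98, 52, 49, 10, 30, 60, 17]
Pass 1: [31, 52, 49, 10, 30, 60, 17, 98] (6 swaps)
Pass 2: [31, 49, 10, 30, 52, 17, 60, 98] (4 swaps)

After 2 passes: [31, 49, 10, 30, 52, 17, 60, 98]


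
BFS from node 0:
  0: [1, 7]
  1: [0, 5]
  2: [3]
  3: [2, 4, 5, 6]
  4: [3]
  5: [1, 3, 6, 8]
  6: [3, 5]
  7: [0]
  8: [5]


Visit 0, enqueue [1, 7]
Visit 1, enqueue [5]
Visit 7, enqueue []
Visit 5, enqueue [3, 6, 8]
Visit 3, enqueue [2, 4]
Visit 6, enqueue []
Visit 8, enqueue []
Visit 2, enqueue []
Visit 4, enqueue []

BFS order: [0, 1, 7, 5, 3, 6, 8, 2, 4]


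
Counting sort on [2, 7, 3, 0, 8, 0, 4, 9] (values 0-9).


Input: [2, 7, 3, 0, 8, 0, 4, 9]
Counts: [2, 0, 1, 1, 1, 0, 0, 1, 1, 1]

Sorted: [0, 0, 2, 3, 4, 7, 8, 9]


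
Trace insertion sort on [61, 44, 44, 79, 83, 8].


Initial: [61, 44, 44, 79, 83, 8]
Insert 44: [44, 61, 44, 79, 83, 8]
Insert 44: [44, 44, 61, 79, 83, 8]
Insert 79: [44, 44, 61, 79, 83, 8]
Insert 83: [44, 44, 61, 79, 83, 8]
Insert 8: [8, 44, 44, 61, 79, 83]

Sorted: [8, 44, 44, 61, 79, 83]


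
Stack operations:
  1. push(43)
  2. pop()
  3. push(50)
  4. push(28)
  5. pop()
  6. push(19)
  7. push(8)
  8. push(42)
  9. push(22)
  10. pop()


push(43) -> [43]
pop()->43, []
push(50) -> [50]
push(28) -> [50, 28]
pop()->28, [50]
push(19) -> [50, 19]
push(8) -> [50, 19, 8]
push(42) -> [50, 19, 8, 42]
push(22) -> [50, 19, 8, 42, 22]
pop()->22, [50, 19, 8, 42]

Final stack: [50, 19, 8, 42]


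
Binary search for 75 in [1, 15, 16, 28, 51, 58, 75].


Step 1: lo=0, hi=6, mid=3, val=28
Step 2: lo=4, hi=6, mid=5, val=58
Step 3: lo=6, hi=6, mid=6, val=75

Found at index 6


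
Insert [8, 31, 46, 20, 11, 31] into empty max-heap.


Insert 8: [8]
Insert 31: [31, 8]
Insert 46: [46, 8, 31]
Insert 20: [46, 20, 31, 8]
Insert 11: [46, 20, 31, 8, 11]
Insert 31: [46, 20, 31, 8, 11, 31]

Final heap: [46, 20, 31, 8, 11, 31]


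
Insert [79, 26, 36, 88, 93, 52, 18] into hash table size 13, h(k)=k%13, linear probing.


Insert 79: h=1 -> slot 1
Insert 26: h=0 -> slot 0
Insert 36: h=10 -> slot 10
Insert 88: h=10, 1 probes -> slot 11
Insert 93: h=2 -> slot 2
Insert 52: h=0, 3 probes -> slot 3
Insert 18: h=5 -> slot 5

Table: [26, 79, 93, 52, None, 18, None, None, None, None, 36, 88, None]


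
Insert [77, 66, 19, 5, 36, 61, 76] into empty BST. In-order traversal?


Insert 77: root
Insert 66: L from 77
Insert 19: L from 77 -> L from 66
Insert 5: L from 77 -> L from 66 -> L from 19
Insert 36: L from 77 -> L from 66 -> R from 19
Insert 61: L from 77 -> L from 66 -> R from 19 -> R from 36
Insert 76: L from 77 -> R from 66

In-order: [5, 19, 36, 61, 66, 76, 77]


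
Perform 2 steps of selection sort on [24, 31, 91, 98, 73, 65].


Initial: [24, 31, 91, 98, 73, 65]
Step 1: min=24 at 0
  Swap: [24, 31, 91, 98, 73, 65]
Step 2: min=31 at 1
  Swap: [24, 31, 91, 98, 73, 65]

After 2 steps: [24, 31, 91, 98, 73, 65]


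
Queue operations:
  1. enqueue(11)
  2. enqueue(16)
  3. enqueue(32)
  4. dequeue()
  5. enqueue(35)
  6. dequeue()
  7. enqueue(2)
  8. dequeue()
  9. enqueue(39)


enqueue(11) -> [11]
enqueue(16) -> [11, 16]
enqueue(32) -> [11, 16, 32]
dequeue()->11, [16, 32]
enqueue(35) -> [16, 32, 35]
dequeue()->16, [32, 35]
enqueue(2) -> [32, 35, 2]
dequeue()->32, [35, 2]
enqueue(39) -> [35, 2, 39]

Final queue: [35, 2, 39]


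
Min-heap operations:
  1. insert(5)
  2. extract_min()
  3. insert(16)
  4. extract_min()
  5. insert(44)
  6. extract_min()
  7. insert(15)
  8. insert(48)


insert(5) -> [5]
extract_min()->5, []
insert(16) -> [16]
extract_min()->16, []
insert(44) -> [44]
extract_min()->44, []
insert(15) -> [15]
insert(48) -> [15, 48]

Final heap: [15, 48]


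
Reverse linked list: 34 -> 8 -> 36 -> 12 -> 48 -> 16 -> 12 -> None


Step 1: curr=34, set curr.next=prev(None) | reversed so far: 34
Step 2: curr=8, set curr.next=prev(34) | reversed so far: 8 -> 34
Step 3: curr=36, set curr.next=prev(8) | reversed so far: 36 -> 8 -> 34
Step 4: curr=12, set curr.next=prev(36) | reversed so far: 12 -> 36 -> 8 -> 34
Step 5: curr=48, set curr.next=prev(12) | reversed so far: 48 -> 12 -> 36 -> 8 -> 34
Step 6: curr=16, set curr.next=prev(48) | reversed so far: 16 -> 48 -> 12 -> 36 -> 8 -> 34
Step 7: curr=12, set curr.next=prev(16) | reversed so far: 12 -> 16 -> 48 -> 12 -> 36 -> 8 -> 34

12 -> 16 -> 48 -> 12 -> 36 -> 8 -> 34 -> None


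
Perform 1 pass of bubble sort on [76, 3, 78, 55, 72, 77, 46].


Initial: [76, 3, 78, 55, 72, 77, 46]
Pass 1: [3, 76, 55, 72, 77, 46, 78] (5 swaps)

After 1 pass: [3, 76, 55, 72, 77, 46, 78]


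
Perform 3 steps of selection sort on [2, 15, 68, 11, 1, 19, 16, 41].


Initial: [2, 15, 68, 11, 1, 19, 16, 41]
Step 1: min=1 at 4
  Swap: [1, 15, 68, 11, 2, 19, 16, 41]
Step 2: min=2 at 4
  Swap: [1, 2, 68, 11, 15, 19, 16, 41]
Step 3: min=11 at 3
  Swap: [1, 2, 11, 68, 15, 19, 16, 41]

After 3 steps: [1, 2, 11, 68, 15, 19, 16, 41]


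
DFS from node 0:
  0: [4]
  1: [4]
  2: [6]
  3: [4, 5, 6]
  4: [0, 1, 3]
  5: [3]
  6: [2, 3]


Visit 0, push [4]
Visit 4, push [3, 1]
Visit 1, push []
Visit 3, push [6, 5]
Visit 5, push []
Visit 6, push [2]
Visit 2, push []

DFS order: [0, 4, 1, 3, 5, 6, 2]


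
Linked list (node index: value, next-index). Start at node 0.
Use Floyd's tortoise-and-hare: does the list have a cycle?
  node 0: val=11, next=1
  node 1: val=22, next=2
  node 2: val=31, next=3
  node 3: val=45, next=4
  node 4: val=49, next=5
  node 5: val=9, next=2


Floyd's tortoise (slow, +1) and hare (fast, +2):
  init: slow=0, fast=0
  step 1: slow=1, fast=2
  step 2: slow=2, fast=4
  step 3: slow=3, fast=2
  step 4: slow=4, fast=4
  slow == fast at node 4: cycle detected

Cycle: yes


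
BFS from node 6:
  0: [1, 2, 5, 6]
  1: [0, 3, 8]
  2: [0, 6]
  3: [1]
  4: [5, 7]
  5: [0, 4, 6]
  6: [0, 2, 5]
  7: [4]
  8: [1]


Visit 6, enqueue [0, 2, 5]
Visit 0, enqueue [1]
Visit 2, enqueue []
Visit 5, enqueue [4]
Visit 1, enqueue [3, 8]
Visit 4, enqueue [7]
Visit 3, enqueue []
Visit 8, enqueue []
Visit 7, enqueue []

BFS order: [6, 0, 2, 5, 1, 4, 3, 8, 7]


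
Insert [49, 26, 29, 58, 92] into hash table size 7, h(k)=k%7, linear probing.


Insert 49: h=0 -> slot 0
Insert 26: h=5 -> slot 5
Insert 29: h=1 -> slot 1
Insert 58: h=2 -> slot 2
Insert 92: h=1, 2 probes -> slot 3

Table: [49, 29, 58, 92, None, 26, None]


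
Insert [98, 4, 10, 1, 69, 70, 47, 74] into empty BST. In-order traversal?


Insert 98: root
Insert 4: L from 98
Insert 10: L from 98 -> R from 4
Insert 1: L from 98 -> L from 4
Insert 69: L from 98 -> R from 4 -> R from 10
Insert 70: L from 98 -> R from 4 -> R from 10 -> R from 69
Insert 47: L from 98 -> R from 4 -> R from 10 -> L from 69
Insert 74: L from 98 -> R from 4 -> R from 10 -> R from 69 -> R from 70

In-order: [1, 4, 10, 47, 69, 70, 74, 98]


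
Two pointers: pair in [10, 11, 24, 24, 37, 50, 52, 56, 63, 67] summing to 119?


lo=0(10)+hi=9(67)=77
lo=1(11)+hi=9(67)=78
lo=2(24)+hi=9(67)=91
lo=3(24)+hi=9(67)=91
lo=4(37)+hi=9(67)=104
lo=5(50)+hi=9(67)=117
lo=6(52)+hi=9(67)=119

Yes: 52+67=119


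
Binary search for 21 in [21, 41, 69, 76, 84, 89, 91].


Step 1: lo=0, hi=6, mid=3, val=76
Step 2: lo=0, hi=2, mid=1, val=41
Step 3: lo=0, hi=0, mid=0, val=21

Found at index 0


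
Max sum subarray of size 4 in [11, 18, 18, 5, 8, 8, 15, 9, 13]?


[0:4]: 52
[1:5]: 49
[2:6]: 39
[3:7]: 36
[4:8]: 40
[5:9]: 45

Max: 52 at [0:4]


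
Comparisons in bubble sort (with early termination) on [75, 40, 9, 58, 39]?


Algorithm: bubble sort (with early termination)
Input: [75, 40, 9, 58, 39]
Sorted: [9, 39, 40, 58, 75]

10


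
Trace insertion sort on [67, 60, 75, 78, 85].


Initial: [67, 60, 75, 78, 85]
Insert 60: [60, 67, 75, 78, 85]
Insert 75: [60, 67, 75, 78, 85]
Insert 78: [60, 67, 75, 78, 85]
Insert 85: [60, 67, 75, 78, 85]

Sorted: [60, 67, 75, 78, 85]


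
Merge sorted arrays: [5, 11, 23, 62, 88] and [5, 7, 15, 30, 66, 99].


Take 5 from A
Take 5 from B
Take 7 from B
Take 11 from A
Take 15 from B
Take 23 from A
Take 30 from B
Take 62 from A
Take 66 from B
Take 88 from A

Merged: [5, 5, 7, 11, 15, 23, 30, 62, 66, 88, 99]


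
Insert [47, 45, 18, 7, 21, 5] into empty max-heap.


Insert 47: [47]
Insert 45: [47, 45]
Insert 18: [47, 45, 18]
Insert 7: [47, 45, 18, 7]
Insert 21: [47, 45, 18, 7, 21]
Insert 5: [47, 45, 18, 7, 21, 5]

Final heap: [47, 45, 18, 7, 21, 5]


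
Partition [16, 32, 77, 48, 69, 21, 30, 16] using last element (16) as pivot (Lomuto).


Pivot: 16
  16 <= 16: advance i (no swap)
Place pivot at 1: [16, 16, 77, 48, 69, 21, 30, 32]

Partitioned: [16, 16, 77, 48, 69, 21, 30, 32]


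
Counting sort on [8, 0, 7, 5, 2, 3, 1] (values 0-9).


Input: [8, 0, 7, 5, 2, 3, 1]
Counts: [1, 1, 1, 1, 0, 1, 0, 1, 1, 0]

Sorted: [0, 1, 2, 3, 5, 7, 8]


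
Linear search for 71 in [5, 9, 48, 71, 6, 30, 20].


i=0: 5!=71
i=1: 9!=71
i=2: 48!=71
i=3: 71==71 found!

Found at 3, 4 comps


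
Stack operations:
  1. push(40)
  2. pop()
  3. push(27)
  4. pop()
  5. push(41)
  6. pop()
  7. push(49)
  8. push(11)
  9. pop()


push(40) -> [40]
pop()->40, []
push(27) -> [27]
pop()->27, []
push(41) -> [41]
pop()->41, []
push(49) -> [49]
push(11) -> [49, 11]
pop()->11, [49]

Final stack: [49]


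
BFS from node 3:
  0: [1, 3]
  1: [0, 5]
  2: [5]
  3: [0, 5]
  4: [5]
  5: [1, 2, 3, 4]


Visit 3, enqueue [0, 5]
Visit 0, enqueue [1]
Visit 5, enqueue [2, 4]
Visit 1, enqueue []
Visit 2, enqueue []
Visit 4, enqueue []

BFS order: [3, 0, 5, 1, 2, 4]


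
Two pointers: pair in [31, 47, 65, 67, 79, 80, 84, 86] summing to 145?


lo=0(31)+hi=7(86)=117
lo=1(47)+hi=7(86)=133
lo=2(65)+hi=7(86)=151
lo=2(65)+hi=6(84)=149
lo=2(65)+hi=5(80)=145

Yes: 65+80=145


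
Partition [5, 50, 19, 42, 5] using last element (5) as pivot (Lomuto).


Pivot: 5
  5 <= 5: advance i (no swap)
Place pivot at 1: [5, 5, 19, 42, 50]

Partitioned: [5, 5, 19, 42, 50]


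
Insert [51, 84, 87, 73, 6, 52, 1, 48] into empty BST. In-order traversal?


Insert 51: root
Insert 84: R from 51
Insert 87: R from 51 -> R from 84
Insert 73: R from 51 -> L from 84
Insert 6: L from 51
Insert 52: R from 51 -> L from 84 -> L from 73
Insert 1: L from 51 -> L from 6
Insert 48: L from 51 -> R from 6

In-order: [1, 6, 48, 51, 52, 73, 84, 87]


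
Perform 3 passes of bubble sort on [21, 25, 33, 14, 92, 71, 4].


Initial: [21, 25, 33, 14, 92, 71, 4]
Pass 1: [21, 25, 14, 33, 71, 4, 92] (3 swaps)
Pass 2: [21, 14, 25, 33, 4, 71, 92] (2 swaps)
Pass 3: [14, 21, 25, 4, 33, 71, 92] (2 swaps)

After 3 passes: [14, 21, 25, 4, 33, 71, 92]


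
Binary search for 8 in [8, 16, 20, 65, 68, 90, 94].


Step 1: lo=0, hi=6, mid=3, val=65
Step 2: lo=0, hi=2, mid=1, val=16
Step 3: lo=0, hi=0, mid=0, val=8

Found at index 0


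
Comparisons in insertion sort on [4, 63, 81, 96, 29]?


Algorithm: insertion sort
Input: [4, 63, 81, 96, 29]
Sorted: [4, 29, 63, 81, 96]

7


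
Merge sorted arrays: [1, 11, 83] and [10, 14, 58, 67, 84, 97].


Take 1 from A
Take 10 from B
Take 11 from A
Take 14 from B
Take 58 from B
Take 67 from B
Take 83 from A

Merged: [1, 10, 11, 14, 58, 67, 83, 84, 97]


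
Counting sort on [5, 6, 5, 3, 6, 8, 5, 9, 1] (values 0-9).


Input: [5, 6, 5, 3, 6, 8, 5, 9, 1]
Counts: [0, 1, 0, 1, 0, 3, 2, 0, 1, 1]

Sorted: [1, 3, 5, 5, 5, 6, 6, 8, 9]


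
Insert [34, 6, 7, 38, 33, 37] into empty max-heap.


Insert 34: [34]
Insert 6: [34, 6]
Insert 7: [34, 6, 7]
Insert 38: [38, 34, 7, 6]
Insert 33: [38, 34, 7, 6, 33]
Insert 37: [38, 34, 37, 6, 33, 7]

Final heap: [38, 34, 37, 6, 33, 7]


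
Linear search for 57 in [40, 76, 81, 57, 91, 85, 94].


i=0: 40!=57
i=1: 76!=57
i=2: 81!=57
i=3: 57==57 found!

Found at 3, 4 comps


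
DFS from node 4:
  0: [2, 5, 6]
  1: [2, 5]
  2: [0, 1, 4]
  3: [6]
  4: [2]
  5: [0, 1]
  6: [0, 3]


Visit 4, push [2]
Visit 2, push [1, 0]
Visit 0, push [6, 5]
Visit 5, push [1]
Visit 1, push []
Visit 6, push [3]
Visit 3, push []

DFS order: [4, 2, 0, 5, 1, 6, 3]


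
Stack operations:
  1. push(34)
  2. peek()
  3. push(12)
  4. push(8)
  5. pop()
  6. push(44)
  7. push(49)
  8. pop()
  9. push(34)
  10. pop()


push(34) -> [34]
peek()->34
push(12) -> [34, 12]
push(8) -> [34, 12, 8]
pop()->8, [34, 12]
push(44) -> [34, 12, 44]
push(49) -> [34, 12, 44, 49]
pop()->49, [34, 12, 44]
push(34) -> [34, 12, 44, 34]
pop()->34, [34, 12, 44]

Final stack: [34, 12, 44]


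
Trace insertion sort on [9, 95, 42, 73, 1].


Initial: [9, 95, 42, 73, 1]
Insert 95: [9, 95, 42, 73, 1]
Insert 42: [9, 42, 95, 73, 1]
Insert 73: [9, 42, 73, 95, 1]
Insert 1: [1, 9, 42, 73, 95]

Sorted: [1, 9, 42, 73, 95]


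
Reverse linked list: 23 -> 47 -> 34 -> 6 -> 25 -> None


Step 1: curr=23, set curr.next=prev(None) | reversed so far: 23
Step 2: curr=47, set curr.next=prev(23) | reversed so far: 47 -> 23
Step 3: curr=34, set curr.next=prev(47) | reversed so far: 34 -> 47 -> 23
Step 4: curr=6, set curr.next=prev(34) | reversed so far: 6 -> 34 -> 47 -> 23
Step 5: curr=25, set curr.next=prev(6) | reversed so far: 25 -> 6 -> 34 -> 47 -> 23

25 -> 6 -> 34 -> 47 -> 23 -> None
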